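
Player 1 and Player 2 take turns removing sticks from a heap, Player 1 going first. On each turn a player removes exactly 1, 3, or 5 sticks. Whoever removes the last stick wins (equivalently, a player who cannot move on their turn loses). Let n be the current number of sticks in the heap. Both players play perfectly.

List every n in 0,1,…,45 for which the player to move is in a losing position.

Compute win/loss labels from the base case upward. A position with no move is L. Any other position is W if it can reach an L in one move, else L.
n=0: no move → L
n=1: W (go to 0, an L position)
n=2: L (sole option 1(W) is W)
n=3: W (go to 2, an L position)
n=4: L (options 3(W), 1(W) are all W)
n=5: W (go to 4, an L position)
n=6: L (options 5(W), 3(W), 1(W) are all W)
n=7: W (go to 6, an L position)
n=8: L (options 7(W), 5(W), 3(W) are all W)
n=9: W (go to 8, an L position)
n=10: L (options 9(W), 7(W), 5(W) are all W)
n=11: W (go to 10, an L position)
n=12: L (options 11(W), 9(W), 7(W) are all W)
n=13: W (go to 12, an L position)
n=14: L (options 13(W), 11(W), 9(W) are all W)
n=15: W (go to 14, an L position)
n=16: L (options 15(W), 13(W), 11(W) are all W)
n=17: W (go to 16, an L position)
n=18: L (options 17(W), 15(W), 13(W) are all W)
n=19: W (go to 18, an L position)
n=20: L (options 19(W), 17(W), 15(W) are all W)
n=21: W (go to 20, an L position)
n=22: L (options 21(W), 19(W), 17(W) are all W)
n=23: W (go to 22, an L position)
n=24: L (options 23(W), 21(W), 19(W) are all W)
n=25: W (go to 24, an L position)
n=26: L (options 25(W), 23(W), 21(W) are all W)
n=27: W (go to 26, an L position)
n=28: L (options 27(W), 25(W), 23(W) are all W)
n=29: W (go to 28, an L position)
n=30: L (options 29(W), 27(W), 25(W) are all W)
n=31: W (go to 30, an L position)
n=32: L (options 31(W), 29(W), 27(W) are all W)
n=33: W (go to 32, an L position)
n=34: L (options 33(W), 31(W), 29(W) are all W)
n=35: W (go to 34, an L position)
n=36: L (options 35(W), 33(W), 31(W) are all W)
n=37: W (go to 36, an L position)
n=38: L (options 37(W), 35(W), 33(W) are all W)
n=39: W (go to 38, an L position)
n=40: L (options 39(W), 37(W), 35(W) are all W)
n=41: W (go to 40, an L position)
n=42: L (options 41(W), 39(W), 37(W) are all W)
n=43: W (go to 42, an L position)
n=44: L (options 43(W), 41(W), 39(W) are all W)
n=45: W (go to 44, an L position)
The losing starting values of n are exactly the entries labelled L in this table (23 of them).

0, 2, 4, 6, 8, 10, 12, 14, 16, 18, 20, 22, 24, 26, 28, 30, 32, 34, 36, 38, 40, 42, 44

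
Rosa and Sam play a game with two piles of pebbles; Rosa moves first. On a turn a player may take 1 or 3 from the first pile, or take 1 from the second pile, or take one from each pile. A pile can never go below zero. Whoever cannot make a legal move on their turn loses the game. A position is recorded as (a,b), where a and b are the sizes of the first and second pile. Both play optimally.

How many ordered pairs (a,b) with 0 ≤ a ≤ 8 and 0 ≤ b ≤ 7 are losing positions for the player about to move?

20

Compute win/loss labels from the base case upward. A position with no move is L. Any other position is W if it can reach an L in one move, else L.
Every move lowers a or b (never raises either), so fill the grid row by row in increasing a, and left to right within a row: each cell's successors are then already labelled.
      b=0  b=1  b=2  b=3  b=4  b=5  b=6  b=7
a=0:    L    W    L    W    L    W    L    W
a=1:    W    W    W    W    W    W    W    W
a=2:    L    W    L    W    L    W    L    W
a=3:    W    W    W    W    W    W    W    W
a=4:    L    W    L    W    L    W    L    W
a=5:    W    W    W    W    W    W    W    W
a=6:    L    W    L    W    L    W    L    W
a=7:    W    W    W    W    W    W    W    W
a=8:    L    W    L    W    L    W    L    W
Cells with no legal move (terminal, hence L): (0,0).
The remaining L cells, each justified by listing all of its moves:
(0,2): the only move is to (0,1)(W), a W ⇒ L
(0,4): the only move is to (0,3)(W), a W ⇒ L
(0,6): the only move is to (0,5)(W), a W ⇒ L
(2,0): the only move is to (1,0)(W), a W ⇒ L
(2,2): moves to (1,2)(W), (2,1)(W), (1,1)(W); every one is W ⇒ L
(2,4): moves to (1,4)(W), (2,3)(W), (1,3)(W); every one is W ⇒ L
(2,6): moves to (1,6)(W), (2,5)(W), (1,5)(W); every one is W ⇒ L
(4,0): moves to (3,0)(W), (1,0)(W); every one is W ⇒ L
(4,2): moves to (3,2)(W), (1,2)(W), (4,1)(W), (3,1)(W); every one is W ⇒ L
(4,4): moves to (3,4)(W), (1,4)(W), (4,3)(W), (3,3)(W); every one is W ⇒ L
(4,6): moves to (3,6)(W), (1,6)(W), (4,5)(W), (3,5)(W); every one is W ⇒ L
(6,0): moves to (5,0)(W), (3,0)(W); every one is W ⇒ L
(6,2): moves to (5,2)(W), (3,2)(W), (6,1)(W), (5,1)(W); every one is W ⇒ L
(6,4): moves to (5,4)(W), (3,4)(W), (6,3)(W), (5,3)(W); every one is W ⇒ L
(6,6): moves to (5,6)(W), (3,6)(W), (6,5)(W), (5,5)(W); every one is W ⇒ L
(8,0): moves to (7,0)(W), (5,0)(W); every one is W ⇒ L
(8,2): moves to (7,2)(W), (5,2)(W), (8,1)(W), (7,1)(W); every one is W ⇒ L
(8,4): moves to (7,4)(W), (5,4)(W), (8,3)(W), (7,3)(W); every one is W ⇒ L
(8,6): moves to (7,6)(W), (5,6)(W), (8,5)(W), (7,5)(W); every one is W ⇒ L
Every other cell has at least one move into one of the L cells above, so it is W.
L cells per row: a=0: 4, a=1: 0, a=2: 4, a=3: 0, a=4: 4, a=5: 0, a=6: 4, a=7: 0, a=8: 4; total 20.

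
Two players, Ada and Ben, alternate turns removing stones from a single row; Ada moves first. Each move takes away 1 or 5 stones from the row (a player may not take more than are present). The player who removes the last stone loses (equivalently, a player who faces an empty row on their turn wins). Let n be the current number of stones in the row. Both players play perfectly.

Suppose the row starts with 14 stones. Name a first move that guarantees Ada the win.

Use the standard recursion: the mover wins at a terminal position; elsewhere, the mover wins exactly when some move hands the opponent an L position.
n=0: no move; the opponent has just taken the last stone and therefore loses → W
n=1: the only move is to 0(W), a W ⇒ L
n=2: can move to 1, which is L ⇒ W
n=3: the only move is to 2(W), a W ⇒ L
n=4: can move to 3, which is L ⇒ W
n=5: moves to 4(W), 0(W); every one is W ⇒ L
n=6: can move to 5, which is L ⇒ W
n=7: moves to 6(W), 2(W); every one is W ⇒ L
n=8: can move to 7, which is L ⇒ W
n=9: moves to 8(W), 4(W); every one is W ⇒ L
n=10: can move to 9, which is L ⇒ W
n=11: moves to 10(W), 6(W); every one is W ⇒ L
n=12: can move to 11, which is L ⇒ W
n=13: moves to 12(W), 8(W); every one is W ⇒ L
n=14: can move to 13, which is L ⇒ W
From 14, the L positions reachable in one move are: 13, 9. Any move reaching one of these is winning.

Remove 1, leaving 13.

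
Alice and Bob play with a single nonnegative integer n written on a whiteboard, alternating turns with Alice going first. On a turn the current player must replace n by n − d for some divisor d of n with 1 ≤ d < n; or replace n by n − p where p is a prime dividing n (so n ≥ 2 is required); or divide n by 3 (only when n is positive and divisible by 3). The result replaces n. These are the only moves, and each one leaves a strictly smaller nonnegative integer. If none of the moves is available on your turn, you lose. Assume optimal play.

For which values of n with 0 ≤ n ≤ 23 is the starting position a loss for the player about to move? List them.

0, 1, 4, 9, 14, 20

Classify positions by backward induction: terminal positions (no move available) are L. From any other position, the mover wins iff some move reaches an L.
n=0: no move → L
n=1: no move → L
n=2: reaches L-position 0 → W
n=3: reaches L-position 0 → W
n=4: only reaches 2(W), 3(W), all W → L
n=5: reaches L-position 0 → W
n=6: reaches L-position 4 → W
n=7: reaches L-position 0 → W
n=8: reaches L-position 4 → W
n=9: only reaches 3(W), 6(W), 8(W), all W → L
n=10: reaches L-position 9 → W
n=11: reaches L-position 0 → W
n=12: reaches L-position 4 → W
n=13: reaches L-position 0 → W
n=14: only reaches 7(W), 12(W), 13(W), all W → L
n=15: reaches L-position 14 → W
n=16: reaches L-position 14 → W
n=17: reaches L-position 0 → W
n=18: reaches L-position 9 → W
n=19: reaches L-position 0 → W
n=20: only reaches 10(W), 15(W), 16(W), 18(W), 19(W), all W → L
n=21: reaches L-position 14 → W
n=22: reaches L-position 20 → W
n=23: reaches L-position 0 → W
The losing starting values of n are exactly the entries labelled L in this table (6 of them).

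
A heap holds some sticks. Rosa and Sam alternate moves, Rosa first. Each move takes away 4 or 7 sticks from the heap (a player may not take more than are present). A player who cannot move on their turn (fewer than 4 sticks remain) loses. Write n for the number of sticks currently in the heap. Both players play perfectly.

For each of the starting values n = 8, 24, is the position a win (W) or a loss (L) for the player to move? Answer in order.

Compute win/loss labels from the base case upward. A position with no move is L. Any other position is W if it can reach an L in one move, else L.
n=0: no move → L
n=1: no move → L
n=2: no move → L
n=3: no move → L
n=4: →0(L), so W
n=5: →1(L), so W
n=6: →2(L), so W
n=7: →3(L), so W
n=8: →1(L), so W
n=9: →2(L), so W
n=10: →3(L), so W
n=11: →7(W), 4(W) — all W, so L
n=12: →8(W), 5(W) — all W, so L
n=13: →9(W), 6(W) — all W, so L
n=14: →10(W), 7(W) — all W, so L
n=15: →11(L), so W
n=16: →12(L), so W
n=17: →13(L), so W
n=18: →14(L), so W
n=19: →12(L), so W
n=20: →13(L), so W
n=21: →14(L), so W
n=22: →18(W), 15(W) — all W, so L
n=23: →19(W), 16(W) — all W, so L
n=24: →20(W), 17(W) — all W, so L

8: W, 24: L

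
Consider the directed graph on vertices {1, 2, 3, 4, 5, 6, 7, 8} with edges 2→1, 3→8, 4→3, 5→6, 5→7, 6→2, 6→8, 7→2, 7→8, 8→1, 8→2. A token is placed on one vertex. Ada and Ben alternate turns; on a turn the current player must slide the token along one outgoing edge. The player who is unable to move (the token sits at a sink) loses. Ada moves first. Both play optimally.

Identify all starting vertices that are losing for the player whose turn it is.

1, 3, 6, 7

Use the standard recursion: the mover loses at a terminal position; elsewhere, the mover wins exactly when some move hands the opponent an L position.
Every edge goes from a vertex to one that appears earlier in the order 1, 2, 8, 6, 3, 7, 5, 4, so processing vertices in that order labels each vertex after all of its successors.
1: no outgoing edge → L
2: W (go to 1, an L position)
8: W (go to 1, an L position)
6: L (options 8(W), 2(W) are all W)
3: L (sole option 8(W) is W)
7: L (options 8(W), 2(W) are all W)
5: W (go to 7, an L position)
4: W (go to 3, an L position)
The losing starting vertices are exactly the entries labelled L in this table (4 of them).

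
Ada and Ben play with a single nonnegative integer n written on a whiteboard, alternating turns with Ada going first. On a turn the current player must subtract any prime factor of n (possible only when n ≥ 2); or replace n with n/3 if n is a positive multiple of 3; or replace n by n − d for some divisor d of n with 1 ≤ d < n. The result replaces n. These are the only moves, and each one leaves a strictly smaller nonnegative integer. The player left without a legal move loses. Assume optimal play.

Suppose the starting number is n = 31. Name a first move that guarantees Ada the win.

Positions with no move are L. A position that does have a move is losing for the player to move precisely when every available move leads to a winning position for the opponent. Fill in the labels:
n=0: no move → L
n=1: no move → L
n=2: can move to 0, which is L ⇒ W
n=3: can move to 0, which is L ⇒ W
n=4: moves to 2(W), 3(W); every one is W ⇒ L
n=5: can move to 0, which is L ⇒ W
n=6: can move to 4, which is L ⇒ W
n=7: can move to 0, which is L ⇒ W
n=8: can move to 4, which is L ⇒ W
n=9: moves to 3(W), 6(W), 8(W); every one is W ⇒ L
n=10: can move to 9, which is L ⇒ W
n=11: can move to 0, which is L ⇒ W
n=12: can move to 4, which is L ⇒ W
n=13: can move to 0, which is L ⇒ W
n=14: moves to 7(W), 12(W), 13(W); every one is W ⇒ L
n=15: can move to 14, which is L ⇒ W
n=16: can move to 14, which is L ⇒ W
n=17: can move to 0, which is L ⇒ W
n=18: can move to 9, which is L ⇒ W
n=19: can move to 0, which is L ⇒ W
n=20: moves to 10(W), 15(W), 16(W), 18(W), 19(W); every one is W ⇒ L
n=21: can move to 14, which is L ⇒ W
n=22: can move to 20, which is L ⇒ W
n=23: can move to 0, which is L ⇒ W
n=24: can move to 20, which is L ⇒ W
n=25: can move to 20, which is L ⇒ W
n=26: moves to 13(W), 24(W), 25(W); every one is W ⇒ L
n=27: can move to 9, which is L ⇒ W
n=28: can move to 14, which is L ⇒ W
n=29: can move to 0, which is L ⇒ W
n=30: can move to 20, which is L ⇒ W
n=31: can move to 0, which is L ⇒ W
From 31, the L positions reachable in one move are: 0.

Move to 0.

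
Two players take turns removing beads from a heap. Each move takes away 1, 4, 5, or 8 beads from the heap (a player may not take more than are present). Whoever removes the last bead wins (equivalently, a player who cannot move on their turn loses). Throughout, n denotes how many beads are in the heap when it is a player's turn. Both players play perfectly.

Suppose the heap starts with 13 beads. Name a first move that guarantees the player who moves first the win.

Remove 4, leaving 9.

Build the W/L table. Terminal = L. A non-terminal position is W if it has a move to some L; otherwise it is L.
n=0: no move → L
n=1: can move to 0, which is L ⇒ W
n=2: the only move is to 1(W), a W ⇒ L
n=3: can move to 2, which is L ⇒ W
n=4: can move to 0, which is L ⇒ W
n=5: can move to 0, which is L ⇒ W
n=6: can move to 2, which is L ⇒ W
n=7: can move to 2, which is L ⇒ W
n=8: can move to 0, which is L ⇒ W
n=9: moves to 8(W), 5(W), 4(W), 1(W); every one is W ⇒ L
n=10: can move to 9, which is L ⇒ W
n=11: moves to 10(W), 7(W), 6(W), 3(W); every one is W ⇒ L
n=12: can move to 11, which is L ⇒ W
n=13: can move to 9, which is L ⇒ W
From 13, the L positions reachable in one move are: 9.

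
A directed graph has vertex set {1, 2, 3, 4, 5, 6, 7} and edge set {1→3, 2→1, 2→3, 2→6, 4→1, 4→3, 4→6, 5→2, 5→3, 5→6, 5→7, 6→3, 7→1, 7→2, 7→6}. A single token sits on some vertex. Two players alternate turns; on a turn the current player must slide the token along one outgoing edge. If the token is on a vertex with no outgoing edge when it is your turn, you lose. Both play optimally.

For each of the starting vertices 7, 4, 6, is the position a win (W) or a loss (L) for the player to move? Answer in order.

Build the W/L table. Terminal = L. A non-terminal position is W if it has a move to some L; otherwise it is L.
Every edge goes from a vertex to one that appears earlier in the order 3, 1, 6, 2, 7, 5, 4, so processing vertices in that order labels each vertex after all of its successors.
3: no outgoing edge → L
1: W (go to 3, an L position)
6: W (go to 3, an L position)
2: W (go to 3, an L position)
7: L (options 2(W), 6(W), 1(W) are all W)
5: W (go to 7, an L position)
4: W (go to 3, an L position)

7: L, 4: W, 6: W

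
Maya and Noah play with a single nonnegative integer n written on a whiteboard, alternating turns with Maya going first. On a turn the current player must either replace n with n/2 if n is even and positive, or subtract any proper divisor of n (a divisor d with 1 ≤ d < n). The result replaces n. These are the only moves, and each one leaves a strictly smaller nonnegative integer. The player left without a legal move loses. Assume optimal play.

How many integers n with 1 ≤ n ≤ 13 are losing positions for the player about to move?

Positions with no move are L. A position that does have a move is losing for the player to move precisely when every available move leads to a winning position for the opponent. Fill in the labels:
n=0: no move → L
n=1: no move → L
n=2: reaches L-position 1 → W
n=3: only reaches 2(W), which is W → L
n=4: reaches L-position 3 → W
n=5: only reaches 4(W), which is W → L
n=6: reaches L-position 3 → W
n=7: only reaches 6(W), which is W → L
n=8: reaches L-position 7 → W
n=9: only reaches 6(W), 8(W), all W → L
n=10: reaches L-position 5 → W
n=11: only reaches 10(W), which is W → L
n=12: reaches L-position 9 → W
n=13: only reaches 12(W), which is W → L
L entries with 1 ≤ n ≤ 13 (n=0 is outside the asked range and is not counted): n = 1, 3, 5, 7, 9, 11, 13; that makes 7.

7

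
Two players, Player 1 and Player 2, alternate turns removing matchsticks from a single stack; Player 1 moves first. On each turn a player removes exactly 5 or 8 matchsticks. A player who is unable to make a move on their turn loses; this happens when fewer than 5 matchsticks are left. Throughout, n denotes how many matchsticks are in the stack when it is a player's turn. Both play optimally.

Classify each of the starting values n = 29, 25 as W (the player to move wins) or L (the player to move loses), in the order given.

Classify positions by backward induction: terminal positions (no move available) are L. From any other position, the mover wins iff some move reaches an L.
n=0: no move → L
n=1: no move → L
n=2: no move → L
n=3: no move → L
n=4: no move → L
n=5: can move to 0, which is L ⇒ W
n=6: can move to 1, which is L ⇒ W
n=7: can move to 2, which is L ⇒ W
n=8: can move to 3, which is L ⇒ W
n=9: can move to 4, which is L ⇒ W
n=10: can move to 2, which is L ⇒ W
n=11: can move to 3, which is L ⇒ W
n=12: can move to 4, which is L ⇒ W
n=13: moves to 8(W), 5(W); every one is W ⇒ L
n=14: moves to 9(W), 6(W); every one is W ⇒ L
n=15: moves to 10(W), 7(W); every one is W ⇒ L
n=16: moves to 11(W), 8(W); every one is W ⇒ L
n=17: moves to 12(W), 9(W); every one is W ⇒ L
n=18: can move to 13, which is L ⇒ W
n=19: can move to 14, which is L ⇒ W
n=20: can move to 15, which is L ⇒ W
n=21: can move to 16, which is L ⇒ W
n=22: can move to 17, which is L ⇒ W
n=23: can move to 15, which is L ⇒ W
n=24: can move to 16, which is L ⇒ W
n=25: can move to 17, which is L ⇒ W
n=26: moves to 21(W), 18(W); every one is W ⇒ L
n=27: moves to 22(W), 19(W); every one is W ⇒ L
n=28: moves to 23(W), 20(W); every one is W ⇒ L
n=29: moves to 24(W), 21(W); every one is W ⇒ L

29: L, 25: W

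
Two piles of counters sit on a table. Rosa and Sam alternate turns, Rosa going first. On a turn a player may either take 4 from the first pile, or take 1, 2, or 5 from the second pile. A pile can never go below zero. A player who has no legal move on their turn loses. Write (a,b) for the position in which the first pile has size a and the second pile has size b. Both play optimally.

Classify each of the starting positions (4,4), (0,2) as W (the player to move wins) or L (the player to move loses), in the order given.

Use the standard recursion: the mover loses at a terminal position; elsewhere, the mover wins exactly when some move hands the opponent an L position.
No move ever increases a pile, so every position that can arise here has a ≤ 4 and b ≤ 4; it is enough to label the cells with 0 ≤ a ≤ 4 and 0 ≤ b ≤ 4.
Every move lowers a or b (never raises either), so fill the grid row by row in increasing a, and left to right within a row: each cell's successors are then already labelled.
      b=0  b=1  b=2  b=3  b=4
a=0:    L    W    W    L    W
a=1:    L    W    W    L    W
a=2:    L    W    W    L    W
a=3:    L    W    W    L    W
a=4:    W    L    W    W    L
Cells with no legal move (terminal, hence L): (0,0), (1,0), (2,0), (3,0).
The remaining L cells, each justified by listing all of its moves:
(0,3): L (options (0,2)(W), (0,1)(W) are all W)
(1,3): L (options (1,2)(W), (1,1)(W) are all W)
(2,3): L (options (2,2)(W), (2,1)(W) are all W)
(3,3): L (options (3,2)(W), (3,1)(W) are all W)
(4,1): L (options (0,1)(W), (4,0)(W) are all W)
(4,4): L (options (0,4)(W), (4,3)(W), (4,2)(W) are all W)
Every other cell has at least one move into one of the L cells above, so it is W.
(4,4): one of the L cells justified above, so L
(0,2): the move to (0,0) reaches an L cell, so W

(4,4): L, (0,2): W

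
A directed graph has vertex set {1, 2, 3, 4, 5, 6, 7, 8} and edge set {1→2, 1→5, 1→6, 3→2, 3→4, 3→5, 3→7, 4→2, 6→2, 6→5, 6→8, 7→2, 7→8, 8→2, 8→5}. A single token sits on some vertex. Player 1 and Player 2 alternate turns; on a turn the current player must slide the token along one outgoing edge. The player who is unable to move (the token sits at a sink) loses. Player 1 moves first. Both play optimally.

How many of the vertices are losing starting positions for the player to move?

2

Classify positions by backward induction: terminal positions (no move available) are L. From any other position, the mover wins iff some move reaches an L.
Every edge goes from a vertex to one that appears earlier in the order 2, 5, 8, 6, 1, 4, 7, 3, so processing vertices in that order labels each vertex after all of its successors.
2: no outgoing edge → L
5: no outgoing edge → L
8: reaches L-position 5 → W
6: reaches L-position 5 → W
1: reaches L-position 5 → W
4: reaches L-position 2 → W
7: reaches L-position 2 → W
3: reaches L-position 5 → W
The L vertices are 2, 5; that is 2 in all.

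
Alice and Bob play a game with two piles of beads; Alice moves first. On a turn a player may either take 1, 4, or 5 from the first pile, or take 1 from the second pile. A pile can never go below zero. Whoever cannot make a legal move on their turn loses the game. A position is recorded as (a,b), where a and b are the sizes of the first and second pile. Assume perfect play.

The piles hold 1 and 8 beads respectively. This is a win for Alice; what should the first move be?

Move to (0,8).

Label each position W (a win for the player to move) or L (a loss). A position with no legal move is L; any other position is W exactly when some move reaches an L, and L when every move reaches a W.
No move ever increases a pile, so every position that can arise here has a ≤ 1 and b ≤ 8; it is enough to label the cells with 0 ≤ a ≤ 1 and 0 ≤ b ≤ 8.
Every move lowers a or b (never raises either), so fill the grid row by row in increasing a, and left to right within a row: each cell's successors are then already labelled.
      b=0  b=1  b=2  b=3  b=4  b=5  b=6  b=7  b=8
a=0:    L    W    L    W    L    W    L    W    L
a=1:    W    L    W    L    W    L    W    L    W
Cells with no legal move (terminal, hence L): (0,0).
The remaining L cells, each justified by listing all of its moves:
(0,2): the only move is to (0,1)(W), a W ⇒ L
(0,4): the only move is to (0,3)(W), a W ⇒ L
(0,6): the only move is to (0,5)(W), a W ⇒ L
(0,8): the only move is to (0,7)(W), a W ⇒ L
(1,1): moves to (0,1)(W), (1,0)(W); every one is W ⇒ L
(1,3): moves to (0,3)(W), (1,2)(W); every one is W ⇒ L
(1,5): moves to (0,5)(W), (1,4)(W); every one is W ⇒ L
(1,7): moves to (0,7)(W), (1,6)(W); every one is W ⇒ L
Every other cell has at least one move into one of the L cells above, so it is W.
From (1,8), the L positions reachable in one move are: (0,8), (1,7). Any move reaching one of these is winning.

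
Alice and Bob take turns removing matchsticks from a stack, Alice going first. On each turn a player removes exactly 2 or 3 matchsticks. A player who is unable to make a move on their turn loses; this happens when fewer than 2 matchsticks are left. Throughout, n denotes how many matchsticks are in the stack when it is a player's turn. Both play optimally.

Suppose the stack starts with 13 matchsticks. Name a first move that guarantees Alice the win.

Remove 2, leaving 11.

Positions with no move are L. A position that does have a move is losing for the player to move precisely when every available move leads to a winning position for the opponent. Fill in the labels:
n=0: no move → L
n=1: no move → L
n=2: can move to 0, which is L ⇒ W
n=3: can move to 1, which is L ⇒ W
n=4: can move to 1, which is L ⇒ W
n=5: moves to 3(W), 2(W); every one is W ⇒ L
n=6: moves to 4(W), 3(W); every one is W ⇒ L
n=7: can move to 5, which is L ⇒ W
n=8: can move to 6, which is L ⇒ W
n=9: can move to 6, which is L ⇒ W
n=10: moves to 8(W), 7(W); every one is W ⇒ L
n=11: moves to 9(W), 8(W); every one is W ⇒ L
n=12: can move to 10, which is L ⇒ W
n=13: can move to 11, which is L ⇒ W
From 13, the L positions reachable in one move are: 11, 10. Any move reaching one of these is winning.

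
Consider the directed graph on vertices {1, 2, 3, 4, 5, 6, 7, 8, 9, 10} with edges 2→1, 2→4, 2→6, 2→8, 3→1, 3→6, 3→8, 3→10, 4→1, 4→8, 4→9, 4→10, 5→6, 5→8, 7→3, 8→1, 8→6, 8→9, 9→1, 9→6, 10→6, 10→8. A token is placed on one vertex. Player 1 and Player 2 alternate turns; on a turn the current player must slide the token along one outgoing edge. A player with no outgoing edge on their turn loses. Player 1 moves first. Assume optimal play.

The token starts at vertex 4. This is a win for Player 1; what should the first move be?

Label each position W (a win for the player to move) or L (a loss). A position with no legal move is L; any other position is W exactly when some move reaches an L, and L when every move reaches a W.
Every edge goes from a vertex to one that appears earlier in the order 6, 1, 9, 8, 10, 4, 2, 3, 5, 7, so processing vertices in that order labels each vertex after all of its successors.
6: no outgoing edge → L
1: no outgoing edge → L
9: reaches L-position 1 → W
8: reaches L-position 1 → W
10: reaches L-position 6 → W
4: reaches L-position 1 → W
2: reaches L-position 1 → W
3: reaches L-position 1 → W
5: reaches L-position 6 → W
7: only reaches 3(W), which is W → L
From 4, the L positions reachable in one move are: 1.

Move to 1.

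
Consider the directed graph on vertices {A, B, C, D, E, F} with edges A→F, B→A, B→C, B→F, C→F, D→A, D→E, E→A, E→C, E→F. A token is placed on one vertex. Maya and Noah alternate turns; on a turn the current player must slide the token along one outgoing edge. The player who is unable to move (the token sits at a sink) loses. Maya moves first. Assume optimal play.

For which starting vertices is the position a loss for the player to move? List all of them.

D, F

Compute win/loss labels from the base case upward. A position with no move is L. Any other position is W if it can reach an L in one move, else L.
Every edge goes from a vertex to one that appears earlier in the order F, C, A, E, B, D, so processing vertices in that order labels each vertex after all of its successors.
F: no outgoing edge → L
C: W (go to F, an L position)
A: W (go to F, an L position)
E: W (go to F, an L position)
B: W (go to F, an L position)
D: L (options E(W), A(W) are all W)
The losing starting vertices are exactly the entries labelled L in this table (2 of them).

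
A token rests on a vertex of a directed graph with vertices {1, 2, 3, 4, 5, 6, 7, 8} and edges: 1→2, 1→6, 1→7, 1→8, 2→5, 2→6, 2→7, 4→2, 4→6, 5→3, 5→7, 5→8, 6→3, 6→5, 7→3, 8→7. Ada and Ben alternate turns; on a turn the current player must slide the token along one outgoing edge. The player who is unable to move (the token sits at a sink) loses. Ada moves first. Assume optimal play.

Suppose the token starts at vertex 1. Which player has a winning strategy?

Classify positions by backward induction: terminal positions (no move available) are L. From any other position, the mover wins iff some move reaches an L.
Every edge goes from a vertex to one that appears earlier in the order 3, 7, 8, 5, 6, 2, 4, 1, so processing vertices in that order labels each vertex after all of its successors.
3: no outgoing edge → L
7: →3(L), so W
8: →7(W) only, which is W, so L
5: →8(L), so W
6: →3(L), so W
2: →6(W), 5(W), 7(W) — all W, so L
4: →2(L), so W
1: →2(L), so W
From 1 Ada can move to 2, reaching an L position.

Ada wins.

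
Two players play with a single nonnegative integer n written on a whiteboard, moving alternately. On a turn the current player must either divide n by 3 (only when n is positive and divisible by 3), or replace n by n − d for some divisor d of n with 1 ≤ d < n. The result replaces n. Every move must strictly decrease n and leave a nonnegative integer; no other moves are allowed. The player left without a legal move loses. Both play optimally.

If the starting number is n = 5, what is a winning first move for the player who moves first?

Move to 4.

Label each position W (a win for the player to move) or L (a loss). A position with no legal move is L; any other position is W exactly when some move reaches an L, and L when every move reaches a W.
n=0: no move → L
n=1: no move → L
n=2: reaches L-position 1 → W
n=3: reaches L-position 1 → W
n=4: only reaches 2(W), 3(W), all W → L
n=5: reaches L-position 4 → W
From 5, the L positions reachable in one move are: 4.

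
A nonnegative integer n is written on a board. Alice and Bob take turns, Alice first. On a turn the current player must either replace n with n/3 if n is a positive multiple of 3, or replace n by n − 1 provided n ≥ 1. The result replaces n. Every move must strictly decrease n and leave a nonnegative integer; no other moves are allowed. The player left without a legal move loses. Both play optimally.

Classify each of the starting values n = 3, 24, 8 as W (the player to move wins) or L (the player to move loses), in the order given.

Compute win/loss labels from the base case upward. A position with no move is L. Any other position is W if it can reach an L in one move, else L.
n=0: no move → L
n=1: reaches L-position 0 → W
n=2: only reaches 1(W), which is W → L
n=3: reaches L-position 2 → W
n=4: only reaches 3(W), which is W → L
n=5: reaches L-position 4 → W
n=6: reaches L-position 2 → W
n=7: only reaches 6(W), which is W → L
n=8: reaches L-position 7 → W
n=9: only reaches 3(W), 8(W), all W → L
n=10: reaches L-position 9 → W
n=11: only reaches 10(W), which is W → L
n=12: reaches L-position 4 → W
n=13: only reaches 12(W), which is W → L
n=14: reaches L-position 13 → W
n=15: only reaches 5(W), 14(W), all W → L
n=16: reaches L-position 15 → W
n=17: only reaches 16(W), which is W → L
n=18: reaches L-position 17 → W
n=19: only reaches 18(W), which is W → L
n=20: reaches L-position 19 → W
n=21: reaches L-position 7 → W
n=22: only reaches 21(W), which is W → L
n=23: reaches L-position 22 → W
n=24: only reaches 8(W), 23(W), all W → L

3: W, 24: L, 8: W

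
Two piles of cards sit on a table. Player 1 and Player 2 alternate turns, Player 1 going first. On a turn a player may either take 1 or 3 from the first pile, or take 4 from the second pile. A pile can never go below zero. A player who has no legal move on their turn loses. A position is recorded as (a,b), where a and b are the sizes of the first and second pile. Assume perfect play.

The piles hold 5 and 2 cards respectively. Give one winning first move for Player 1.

Use the standard recursion: the mover loses at a terminal position; elsewhere, the mover wins exactly when some move hands the opponent an L position.
No move ever increases a pile, so every position that can arise here has a ≤ 5 and b ≤ 2; it is enough to label the cells with 0 ≤ a ≤ 5 and 0 ≤ b ≤ 2.
Every move lowers a or b (never raises either), so fill the grid row by row in increasing a, and left to right within a row: each cell's successors are then already labelled.
      b=0  b=1  b=2
a=0:    L    L    L
a=1:    W    W    W
a=2:    L    L    L
a=3:    W    W    W
a=4:    L    L    L
a=5:    W    W    W
Cells with no legal move (terminal, hence L): (0,0), (0,1), (0,2).
The remaining L cells, each justified by listing all of its moves:
(2,0): only reaches (1,0)(W), which is W → L
(2,1): only reaches (1,1)(W), which is W → L
(2,2): only reaches (1,2)(W), which is W → L
(4,0): only reaches (3,0)(W), (1,0)(W), all W → L
(4,1): only reaches (3,1)(W), (1,1)(W), all W → L
(4,2): only reaches (3,2)(W), (1,2)(W), all W → L
Every other cell has at least one move into one of the L cells above, so it is W.
From (5,2), the L positions reachable in one move are: (4,2), (2,2). Any move reaching one of these is winning.

Move to (4,2).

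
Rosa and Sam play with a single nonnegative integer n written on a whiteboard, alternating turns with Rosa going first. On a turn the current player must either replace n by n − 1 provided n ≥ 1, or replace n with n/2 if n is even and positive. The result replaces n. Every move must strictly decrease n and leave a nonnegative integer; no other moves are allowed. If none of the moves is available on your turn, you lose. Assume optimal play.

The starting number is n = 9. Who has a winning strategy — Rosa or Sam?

Sam wins.

Use the standard recursion: the mover loses at a terminal position; elsewhere, the mover wins exactly when some move hands the opponent an L position.
n=0: no move → L
n=1: W (go to 0, an L position)
n=2: L (sole option 1(W) is W)
n=3: W (go to 2, an L position)
n=4: W (go to 2, an L position)
n=5: L (sole option 4(W) is W)
n=6: W (go to 5, an L position)
n=7: L (sole option 6(W) is W)
n=8: W (go to 7, an L position)
n=9: L (sole option 8(W) is W)
Every move from 9 reaches a W position, so the mover loses.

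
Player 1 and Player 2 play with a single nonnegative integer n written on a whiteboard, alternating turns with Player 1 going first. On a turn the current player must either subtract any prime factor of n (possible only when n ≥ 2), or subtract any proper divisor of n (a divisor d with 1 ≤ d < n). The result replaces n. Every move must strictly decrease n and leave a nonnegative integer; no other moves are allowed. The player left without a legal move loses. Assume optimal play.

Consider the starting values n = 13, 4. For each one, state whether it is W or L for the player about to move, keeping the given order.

13: W, 4: L

Positions with no move are L. A position that does have a move is losing for the player to move precisely when every available move leads to a winning position for the opponent. Fill in the labels:
n=0: no move → L
n=1: no move → L
n=2: reaches L-position 0 → W
n=3: reaches L-position 0 → W
n=4: only reaches 2(W), 3(W), all W → L
n=5: reaches L-position 0 → W
n=6: reaches L-position 4 → W
n=7: reaches L-position 0 → W
n=8: reaches L-position 4 → W
n=9: only reaches 6(W), 8(W), all W → L
n=10: reaches L-position 9 → W
n=11: reaches L-position 0 → W
n=12: reaches L-position 9 → W
n=13: reaches L-position 0 → W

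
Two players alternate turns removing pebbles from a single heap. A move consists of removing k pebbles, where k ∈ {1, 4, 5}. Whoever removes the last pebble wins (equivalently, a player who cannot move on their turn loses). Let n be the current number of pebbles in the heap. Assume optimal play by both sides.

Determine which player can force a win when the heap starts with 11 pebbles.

The first player wins.

Work bottom-up. With no move the player to move loses. Otherwise the position is W if at least one move leads to an L position for the opponent, and L if every move leads to a W.
n=0: no move → L
n=1: reaches L-position 0 → W
n=2: only reaches 1(W), which is W → L
n=3: reaches L-position 2 → W
n=4: reaches L-position 0 → W
n=5: reaches L-position 0 → W
n=6: reaches L-position 2 → W
n=7: reaches L-position 2 → W
n=8: only reaches 7(W), 4(W), 3(W), all W → L
n=9: reaches L-position 8 → W
n=10: only reaches 9(W), 6(W), 5(W), all W → L
n=11: reaches L-position 10 → W
From 11 the player to move can remove 1, leaving 10, reaching an L position.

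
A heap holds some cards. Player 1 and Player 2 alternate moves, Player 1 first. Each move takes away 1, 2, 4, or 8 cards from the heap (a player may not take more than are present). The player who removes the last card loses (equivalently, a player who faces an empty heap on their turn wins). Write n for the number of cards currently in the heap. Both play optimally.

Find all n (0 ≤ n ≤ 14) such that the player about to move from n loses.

Positions with no move are W. A position that does have a move is losing for the player to move precisely when every available move leads to a winning position for the opponent. Fill in the labels:
n=0: no move; the opponent has just taken the last card and therefore loses → W
n=1: only reaches 0(W), which is W → L
n=2: reaches L-position 1 → W
n=3: reaches L-position 1 → W
n=4: only reaches 3(W), 2(W), 0(W), all W → L
n=5: reaches L-position 4 → W
n=6: reaches L-position 4 → W
n=7: only reaches 6(W), 5(W), 3(W), all W → L
n=8: reaches L-position 7 → W
n=9: reaches L-position 7 → W
n=10: only reaches 9(W), 8(W), 6(W), 2(W), all W → L
n=11: reaches L-position 10 → W
n=12: reaches L-position 10 → W
n=13: only reaches 12(W), 11(W), 9(W), 5(W), all W → L
n=14: reaches L-position 13 → W
The losing starting values of n are exactly the entries labelled L in this table (5 of them).

1, 4, 7, 10, 13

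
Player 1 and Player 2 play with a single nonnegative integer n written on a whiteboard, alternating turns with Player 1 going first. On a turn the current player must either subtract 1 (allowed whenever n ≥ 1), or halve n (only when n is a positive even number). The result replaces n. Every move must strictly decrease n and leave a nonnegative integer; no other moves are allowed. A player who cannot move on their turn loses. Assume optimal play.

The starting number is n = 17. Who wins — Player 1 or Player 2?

Player 2 wins.

Use the standard recursion: the mover loses at a terminal position; elsewhere, the mover wins exactly when some move hands the opponent an L position.
n=0: no move → L
n=1: reaches L-position 0 → W
n=2: only reaches 1(W), which is W → L
n=3: reaches L-position 2 → W
n=4: reaches L-position 2 → W
n=5: only reaches 4(W), which is W → L
n=6: reaches L-position 5 → W
n=7: only reaches 6(W), which is W → L
n=8: reaches L-position 7 → W
n=9: only reaches 8(W), which is W → L
n=10: reaches L-position 5 → W
n=11: only reaches 10(W), which is W → L
n=12: reaches L-position 11 → W
n=13: only reaches 12(W), which is W → L
n=14: reaches L-position 7 → W
n=15: only reaches 14(W), which is W → L
n=16: reaches L-position 15 → W
n=17: only reaches 16(W), which is W → L
Every move from 17 reaches a W position, so the mover loses.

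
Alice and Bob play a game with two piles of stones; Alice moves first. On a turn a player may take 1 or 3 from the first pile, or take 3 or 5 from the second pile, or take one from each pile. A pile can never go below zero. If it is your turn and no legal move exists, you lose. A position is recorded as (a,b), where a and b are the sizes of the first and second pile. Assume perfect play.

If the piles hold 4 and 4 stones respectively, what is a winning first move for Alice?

Move to (3,4).

Label each position W (a win for the player to move) or L (a loss). A position with no legal move is L; any other position is W exactly when some move reaches an L, and L when every move reaches a W.
No move ever increases a pile, so every position that can arise here has a ≤ 4 and b ≤ 4; it is enough to label the cells with 0 ≤ a ≤ 4 and 0 ≤ b ≤ 4.
Every move lowers a or b (never raises either), so fill the grid row by row in increasing a, and left to right within a row: each cell's successors are then already labelled.
      b=0  b=1  b=2  b=3  b=4
a=0:    L    L    L    W    W
a=1:    W    W    W    W    L
a=2:    L    L    L    W    W
a=3:    W    W    W    W    L
a=4:    L    L    L    W    W
Cells with no legal move (terminal, hence L): (0,0), (0,1), (0,2).
The remaining L cells, each justified by listing all of its moves:
(1,4): moves to (0,4)(W), (1,1)(W), (0,3)(W); every one is W ⇒ L
(2,0): the only move is to (1,0)(W), a W ⇒ L
(2,1): moves to (1,1)(W), (1,0)(W); every one is W ⇒ L
(2,2): moves to (1,2)(W), (1,1)(W); every one is W ⇒ L
(3,4): moves to (2,4)(W), (0,4)(W), (3,1)(W), (2,3)(W); every one is W ⇒ L
(4,0): moves to (3,0)(W), (1,0)(W); every one is W ⇒ L
(4,1): moves to (3,1)(W), (1,1)(W), (3,0)(W); every one is W ⇒ L
(4,2): moves to (3,2)(W), (1,2)(W), (3,1)(W); every one is W ⇒ L
Every other cell has at least one move into one of the L cells above, so it is W.
From (4,4), the L positions reachable in one move are: (3,4), (1,4), (4,1). Any move reaching one of these is winning.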